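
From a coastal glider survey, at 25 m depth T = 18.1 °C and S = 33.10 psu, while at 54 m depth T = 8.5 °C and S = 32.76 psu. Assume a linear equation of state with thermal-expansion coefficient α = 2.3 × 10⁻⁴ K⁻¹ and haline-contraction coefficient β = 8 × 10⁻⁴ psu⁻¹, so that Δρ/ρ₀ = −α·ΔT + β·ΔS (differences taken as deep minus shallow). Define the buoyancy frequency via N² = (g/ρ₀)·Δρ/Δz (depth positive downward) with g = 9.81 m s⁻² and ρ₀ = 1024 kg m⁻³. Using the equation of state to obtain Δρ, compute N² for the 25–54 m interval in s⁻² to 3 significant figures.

6.55 × 10⁻⁴ s⁻²

ΔT = -9.6 K, ΔS = -0.34 psu (deep − shallow).
Δρ/ρ₀ = −αΔT + βΔS = 2.208 × 10⁻³ − 2.72 × 10⁻⁴ = 1.936 × 10⁻³, so Δρ ≈ 1.982 kg m⁻³.
N² = (g/ρ₀)·Δρ/Δz = g·(Δρ/ρ₀)/Δz = 9.81 × 1.936 × 10⁻³ / 29 = 6.5490 × 10⁻⁴ s⁻² ≈ 6.55 × 10⁻⁴ s⁻².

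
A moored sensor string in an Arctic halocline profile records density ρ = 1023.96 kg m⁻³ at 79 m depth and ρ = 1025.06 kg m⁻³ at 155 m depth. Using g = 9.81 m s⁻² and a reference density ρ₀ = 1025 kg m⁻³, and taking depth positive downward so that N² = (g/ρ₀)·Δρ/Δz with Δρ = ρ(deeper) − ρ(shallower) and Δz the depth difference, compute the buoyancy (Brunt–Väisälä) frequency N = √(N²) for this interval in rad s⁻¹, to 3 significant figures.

Δρ = 1025.06 − 1023.96 = 1.10 kg m⁻³ over Δz = 155 − 79 = 76 m.
N² = (9.81/1025) × (1.10/76) = 1.3852 × 10⁻⁴ s⁻².
N = √(1.3852 × 10⁻⁴) = 0.011769 rad s⁻¹ ≈ 0.0118 rad s⁻¹.

0.0118 rad s⁻¹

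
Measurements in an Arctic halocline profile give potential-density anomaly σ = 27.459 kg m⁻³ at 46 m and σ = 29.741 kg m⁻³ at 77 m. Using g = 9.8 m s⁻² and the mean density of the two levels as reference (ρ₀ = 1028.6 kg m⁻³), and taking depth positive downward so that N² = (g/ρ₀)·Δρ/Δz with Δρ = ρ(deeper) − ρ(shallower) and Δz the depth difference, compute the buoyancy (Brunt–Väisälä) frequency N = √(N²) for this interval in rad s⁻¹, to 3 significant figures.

0.0265 rad s⁻¹

Δρ = 1029.741 − 1027.459 = 2.282 kg m⁻³ over Δz = 77 − 46 = 31 m.
N² = (9.8/1028.6) × (2.282/31) = 7.0135 × 10⁻⁴ s⁻².
N = √(7.0135 × 10⁻⁴) = 0.026483 rad s⁻¹ ≈ 0.0265 rad s⁻¹.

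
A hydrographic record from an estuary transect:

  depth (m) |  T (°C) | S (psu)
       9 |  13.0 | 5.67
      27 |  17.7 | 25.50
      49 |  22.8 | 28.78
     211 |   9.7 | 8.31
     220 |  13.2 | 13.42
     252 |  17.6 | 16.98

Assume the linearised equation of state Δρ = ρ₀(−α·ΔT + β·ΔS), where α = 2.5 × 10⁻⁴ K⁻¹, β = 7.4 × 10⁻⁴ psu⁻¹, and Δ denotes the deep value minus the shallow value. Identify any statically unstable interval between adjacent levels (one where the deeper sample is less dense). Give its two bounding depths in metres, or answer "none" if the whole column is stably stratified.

49–211 m

Evaluate Δρ/ρ₀ = −αΔT + βΔS across each adjacent pair:
  9–27 m: −αΔT+βΔS = −(2.5 × 10⁻⁴)(+4.7)+(7.4 × 10⁻⁴)(+19.83) = 0.013 → stable
  27–49 m: −αΔT+βΔS = −(2.5 × 10⁻⁴)(+5.1)+(7.4 × 10⁻⁴)(+3.28) = 1.2 × 10⁻³ → stable
  49–211 m: −αΔT+βΔS = −(2.5 × 10⁻⁴)(-13.1)+(7.4 × 10⁻⁴)(-20.47) = -0.012 → UNSTABLE
  211–220 m: −αΔT+βΔS = −(2.5 × 10⁻⁴)(+3.5)+(7.4 × 10⁻⁴)(+5.11) = 2.9 × 10⁻³ → stable
  220–252 m: −αΔT+βΔS = −(2.5 × 10⁻⁴)(+4.4)+(7.4 × 10⁻⁴)(+3.56) = 1.5 × 10⁻³ → stable
The 49–211 m interval has Δρ < 0: lighter water underlies denser water.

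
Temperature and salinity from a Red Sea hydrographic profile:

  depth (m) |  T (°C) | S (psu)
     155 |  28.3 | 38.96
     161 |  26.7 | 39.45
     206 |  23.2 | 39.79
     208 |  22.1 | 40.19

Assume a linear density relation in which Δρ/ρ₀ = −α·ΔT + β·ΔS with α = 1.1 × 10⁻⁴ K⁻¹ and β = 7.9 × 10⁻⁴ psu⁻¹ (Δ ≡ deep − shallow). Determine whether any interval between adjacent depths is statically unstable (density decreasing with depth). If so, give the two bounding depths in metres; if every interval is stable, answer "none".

none

Evaluate Δρ/ρ₀ = −αΔT + βΔS across each adjacent pair:
  155–161 m: −αΔT+βΔS = −(1.1 × 10⁻⁴)(-1.6)+(7.9 × 10⁻⁴)(+0.49) = 5.6 × 10⁻⁴ → stable
  161–206 m: −αΔT+βΔS = −(1.1 × 10⁻⁴)(-3.5)+(7.9 × 10⁻⁴)(+0.34) = 6.5 × 10⁻⁴ → stable
  206–208 m: −αΔT+βΔS = −(1.1 × 10⁻⁴)(-1.1)+(7.9 × 10⁻⁴)(+0.40) = 4.4 × 10⁻⁴ → stable
Every interval has Δρ > 0: the column is stably stratified throughout.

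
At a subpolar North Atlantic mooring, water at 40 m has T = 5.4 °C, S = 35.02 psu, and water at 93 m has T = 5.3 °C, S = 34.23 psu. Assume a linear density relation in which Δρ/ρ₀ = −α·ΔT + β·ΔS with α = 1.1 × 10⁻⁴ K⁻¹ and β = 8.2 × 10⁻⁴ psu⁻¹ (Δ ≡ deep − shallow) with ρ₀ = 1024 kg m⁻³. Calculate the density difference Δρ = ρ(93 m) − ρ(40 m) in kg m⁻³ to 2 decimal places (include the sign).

-0.65 kg m⁻³

ΔT = -0.1 K, ΔS = -0.79 psu (deep − shallow).
Δρ/ρ₀ = −(1.1 × 10⁻⁴)(-0.1) + (8.2 × 10⁻⁴)(-0.79) = -6.368 × 10⁻⁴.
Δρ = 1024 × (-6.368 × 10⁻⁴) = -0.65 kg m⁻³.
Negative Δρ: lighter below, statically unstable.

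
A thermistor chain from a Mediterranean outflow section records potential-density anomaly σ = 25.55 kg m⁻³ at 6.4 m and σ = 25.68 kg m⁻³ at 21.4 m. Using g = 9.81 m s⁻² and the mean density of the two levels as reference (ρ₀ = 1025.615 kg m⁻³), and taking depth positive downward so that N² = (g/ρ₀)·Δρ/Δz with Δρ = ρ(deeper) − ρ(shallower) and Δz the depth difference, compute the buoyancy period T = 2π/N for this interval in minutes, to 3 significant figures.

11.5 min

Δρ = 1025.68 − 1025.55 = 0.13 kg m⁻³ over Δz = 21.4 − 6.4 = 15 m.
N² = (9.81/1025.615) × (0.13/15) = 8.2897 × 10⁻⁵ s⁻².
N = √(8.2897 × 10⁻⁵) = 9.1048 × 10⁻³ rad s⁻¹, so T = 2π/N = 690.10 s = 11.502 min ≈ 11.5 min.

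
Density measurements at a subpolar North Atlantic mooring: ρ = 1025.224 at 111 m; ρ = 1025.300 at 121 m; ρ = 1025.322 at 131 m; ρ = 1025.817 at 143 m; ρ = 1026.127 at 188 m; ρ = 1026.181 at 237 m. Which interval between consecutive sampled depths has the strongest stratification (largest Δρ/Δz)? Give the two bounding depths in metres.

131–143 m

Compute the density gradient over each adjacent pair:
  111–121 m: Δρ/Δz = 0.076/10 = 7.6 × 10⁻³ kg m⁻⁴
  121–131 m: Δρ/Δz = 0.022/10 = 2.2 × 10⁻³ kg m⁻⁴
  131–143 m: Δρ/Δz = 0.495/12 = 0.041 kg m⁻⁴
  143–188 m: Δρ/Δz = 0.310/45 = 6.9 × 10⁻³ kg m⁻⁴
  188–237 m: Δρ/Δz = 0.054/49 = 1.1 × 10⁻³ kg m⁻⁴
The largest gradient is in the 131–143 m interval — the pycnocline.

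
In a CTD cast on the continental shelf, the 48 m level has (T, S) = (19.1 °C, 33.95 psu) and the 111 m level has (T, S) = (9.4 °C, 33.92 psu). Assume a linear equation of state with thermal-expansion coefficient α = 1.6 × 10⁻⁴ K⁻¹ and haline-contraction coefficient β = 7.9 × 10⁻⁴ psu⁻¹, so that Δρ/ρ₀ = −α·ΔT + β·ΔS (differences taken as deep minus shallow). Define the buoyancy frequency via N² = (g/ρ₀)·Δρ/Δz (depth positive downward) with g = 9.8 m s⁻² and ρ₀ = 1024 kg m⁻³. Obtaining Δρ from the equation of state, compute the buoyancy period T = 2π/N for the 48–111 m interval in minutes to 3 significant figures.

ΔT = -9.7 K, ΔS = -0.03 psu (deep − shallow).
Δρ/ρ₀ = −αΔT + βΔS = 1.552 × 10⁻³ − 2.37 × 10⁻⁵ = 1.5283 × 10⁻³, so Δρ ≈ 1.565 kg m⁻³.
N² = (g/ρ₀)·Δρ/Δz = g·(Δρ/ρ₀)/Δz = 9.8 × 1.5283 × 10⁻³ / 63 = 2.3774 × 10⁻⁴ s⁻².
N = √(2.3774 × 10⁻⁴) = 0.015419 rad s⁻¹ → T = 2π/N = 407.50 s = 6.7917 min ≈ 6.79 min.

6.79 min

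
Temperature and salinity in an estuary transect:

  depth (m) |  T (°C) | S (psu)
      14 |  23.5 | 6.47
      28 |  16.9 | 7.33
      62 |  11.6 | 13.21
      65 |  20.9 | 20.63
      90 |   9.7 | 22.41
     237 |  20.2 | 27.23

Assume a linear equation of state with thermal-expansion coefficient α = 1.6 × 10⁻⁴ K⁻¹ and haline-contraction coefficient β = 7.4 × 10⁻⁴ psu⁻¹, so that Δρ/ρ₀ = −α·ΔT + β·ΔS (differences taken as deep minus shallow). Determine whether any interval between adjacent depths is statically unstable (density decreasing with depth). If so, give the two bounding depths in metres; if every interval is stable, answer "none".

Evaluate Δρ/ρ₀ = −αΔT + βΔS across each adjacent pair:
  14–28 m: −αΔT+βΔS = −(1.6 × 10⁻⁴)(-6.6)+(7.4 × 10⁻⁴)(+0.86) = 1.7 × 10⁻³ → stable
  28–62 m: −αΔT+βΔS = −(1.6 × 10⁻⁴)(-5.3)+(7.4 × 10⁻⁴)(+5.88) = 5.2 × 10⁻³ → stable
  62–65 m: −αΔT+βΔS = −(1.6 × 10⁻⁴)(+9.3)+(7.4 × 10⁻⁴)(+7.42) = 4.0 × 10⁻³ → stable
  65–90 m: −αΔT+βΔS = −(1.6 × 10⁻⁴)(-11.2)+(7.4 × 10⁻⁴)(+1.78) = 3.1 × 10⁻³ → stable
  90–237 m: −αΔT+βΔS = −(1.6 × 10⁻⁴)(+10.5)+(7.4 × 10⁻⁴)(+4.82) = 1.9 × 10⁻³ → stable
Every interval has Δρ > 0: the column is stably stratified throughout.

none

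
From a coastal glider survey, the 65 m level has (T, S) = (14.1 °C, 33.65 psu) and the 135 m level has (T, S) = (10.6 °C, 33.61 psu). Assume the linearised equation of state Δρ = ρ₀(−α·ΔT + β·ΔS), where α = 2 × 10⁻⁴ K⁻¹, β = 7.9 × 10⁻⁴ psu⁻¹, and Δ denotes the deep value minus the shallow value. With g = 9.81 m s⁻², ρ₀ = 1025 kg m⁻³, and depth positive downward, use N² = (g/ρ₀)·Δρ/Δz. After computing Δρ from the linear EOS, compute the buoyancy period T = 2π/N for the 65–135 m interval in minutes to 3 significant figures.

10.8 min

ΔT = -3.5 K, ΔS = -0.04 psu (deep − shallow).
Δρ/ρ₀ = −αΔT + βΔS = 7.00 × 10⁻⁴ − 3.16 × 10⁻⁵ = 6.684 × 10⁻⁴, so Δρ ≈ 0.6851 kg m⁻³.
N² = (g/ρ₀)·Δρ/Δz = g·(Δρ/ρ₀)/Δz = 9.81 × 6.684 × 10⁻⁴ / 70 = 9.3671 × 10⁻⁵ s⁻².
N = √(9.3671 × 10⁻⁵) = 9.6784 × 10⁻³ rad s⁻¹ → T = 2π/N = 649.20 s = 10.820 min ≈ 10.8 min.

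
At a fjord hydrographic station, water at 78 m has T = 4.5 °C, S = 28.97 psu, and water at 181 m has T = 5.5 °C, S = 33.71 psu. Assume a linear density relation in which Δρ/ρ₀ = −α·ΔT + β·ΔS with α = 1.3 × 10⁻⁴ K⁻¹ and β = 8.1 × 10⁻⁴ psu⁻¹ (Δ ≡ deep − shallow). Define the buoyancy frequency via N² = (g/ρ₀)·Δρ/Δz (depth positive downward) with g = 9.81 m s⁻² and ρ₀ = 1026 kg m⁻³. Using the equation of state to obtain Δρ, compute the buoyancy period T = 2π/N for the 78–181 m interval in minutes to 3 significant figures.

ΔT = +1.0 K, ΔS = +4.74 psu (deep − shallow).
Δρ/ρ₀ = −αΔT + βΔS = -1.30 × 10⁻⁴ + 3.8394 × 10⁻³ = 3.7094 × 10⁻³, so Δρ ≈ 3.806 kg m⁻³.
N² = (g/ρ₀)·Δρ/Δz = g·(Δρ/ρ₀)/Δz = 9.81 × 3.7094 × 10⁻³ / 103 = 3.5329 × 10⁻⁴ s⁻².
N = √(3.5329 × 10⁻⁴) = 0.018796 rad s⁻¹ → T = 2π/N = 334.28 s = 5.5713 min ≈ 5.57 min.

5.57 min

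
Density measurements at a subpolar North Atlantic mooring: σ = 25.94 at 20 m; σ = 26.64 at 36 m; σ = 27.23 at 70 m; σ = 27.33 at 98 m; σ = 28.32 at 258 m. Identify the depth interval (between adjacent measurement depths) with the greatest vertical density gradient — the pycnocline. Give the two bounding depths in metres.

Compute the density gradient over each adjacent pair:
  20–36 m: Δρ/Δz = 0.70/16 = 0.044 kg m⁻⁴
  36–70 m: Δρ/Δz = 0.59/34 = 0.017 kg m⁻⁴
  70–98 m: Δρ/Δz = 0.10/28 = 3.6 × 10⁻³ kg m⁻⁴
  98–258 m: Δρ/Δz = 0.99/160 = 6.2 × 10⁻³ kg m⁻⁴
The largest gradient is in the 20–36 m interval — the pycnocline.

20–36 m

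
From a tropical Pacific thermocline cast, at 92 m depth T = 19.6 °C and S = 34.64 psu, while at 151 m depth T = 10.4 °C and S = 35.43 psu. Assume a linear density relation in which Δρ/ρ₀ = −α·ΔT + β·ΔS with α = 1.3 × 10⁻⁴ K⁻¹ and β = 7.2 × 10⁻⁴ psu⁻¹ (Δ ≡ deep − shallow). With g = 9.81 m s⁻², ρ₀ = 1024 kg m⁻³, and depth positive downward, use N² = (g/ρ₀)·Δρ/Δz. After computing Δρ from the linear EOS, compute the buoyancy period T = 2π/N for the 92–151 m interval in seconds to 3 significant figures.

367 s

ΔT = -9.2 K, ΔS = +0.79 psu (deep − shallow).
Δρ/ρ₀ = −αΔT + βΔS = 1.196 × 10⁻³ + 5.688 × 10⁻⁴ = 1.7648 × 10⁻³, so Δρ ≈ 1.807 kg m⁻³.
N² = (g/ρ₀)·Δρ/Δz = g·(Δρ/ρ₀)/Δz = 9.81 × 1.7648 × 10⁻³ / 59 = 2.9344 × 10⁻⁴ s⁻².
N = √(2.9344 × 10⁻⁴) = 0.017130 rad s⁻¹ → T = 2π/N = 366.79 s ≈ 367 s.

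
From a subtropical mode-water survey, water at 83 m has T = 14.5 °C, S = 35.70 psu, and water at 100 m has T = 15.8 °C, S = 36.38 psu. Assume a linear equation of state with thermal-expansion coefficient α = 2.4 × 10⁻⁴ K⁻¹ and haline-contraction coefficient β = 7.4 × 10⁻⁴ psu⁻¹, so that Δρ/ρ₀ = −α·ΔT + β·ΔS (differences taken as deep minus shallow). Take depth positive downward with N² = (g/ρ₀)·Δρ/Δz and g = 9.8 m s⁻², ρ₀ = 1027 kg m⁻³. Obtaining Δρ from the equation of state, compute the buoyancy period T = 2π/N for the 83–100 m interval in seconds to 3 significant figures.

ΔT = +1.3 K, ΔS = +0.68 psu (deep − shallow).
Δρ/ρ₀ = −αΔT + βΔS = -3.12 × 10⁻⁴ + 5.032 × 10⁻⁴ = 1.912 × 10⁻⁴, so Δρ ≈ 0.1964 kg m⁻³.
N² = (g/ρ₀)·Δρ/Δz = g·(Δρ/ρ₀)/Δz = 9.8 × 1.912 × 10⁻⁴ / 17 = 1.1022 × 10⁻⁴ s⁻².
N = √(1.1022 × 10⁻⁴) = 0.010499 rad s⁻¹ → T = 2π/N = 598.46 s ≈ 598 s.

598 s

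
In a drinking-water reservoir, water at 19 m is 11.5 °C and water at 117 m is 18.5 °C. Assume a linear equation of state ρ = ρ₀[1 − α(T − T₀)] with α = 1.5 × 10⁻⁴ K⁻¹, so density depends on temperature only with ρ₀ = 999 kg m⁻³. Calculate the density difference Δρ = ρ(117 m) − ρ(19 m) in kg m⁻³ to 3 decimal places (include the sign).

-1.049 kg m⁻³

ΔT = +7.0 K, Δρ/ρ₀ = −αΔT = -1.05 × 10⁻³.
Δρ = 999 × (-1.05 × 10⁻³) = -1.049 kg m⁻³.
Negative Δρ: lighter below, statically unstable.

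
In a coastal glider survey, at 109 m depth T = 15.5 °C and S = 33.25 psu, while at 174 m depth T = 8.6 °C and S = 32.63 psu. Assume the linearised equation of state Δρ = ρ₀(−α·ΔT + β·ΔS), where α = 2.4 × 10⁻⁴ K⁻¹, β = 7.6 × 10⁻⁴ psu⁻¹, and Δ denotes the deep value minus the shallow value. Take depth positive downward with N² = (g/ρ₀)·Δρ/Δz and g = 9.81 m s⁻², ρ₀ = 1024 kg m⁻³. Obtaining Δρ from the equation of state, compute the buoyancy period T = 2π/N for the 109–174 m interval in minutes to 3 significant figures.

7.83 min

ΔT = -6.9 K, ΔS = -0.62 psu (deep − shallow).
Δρ/ρ₀ = −αΔT + βΔS = 1.656 × 10⁻³ − 4.712 × 10⁻⁴ = 1.1848 × 10⁻³, so Δρ ≈ 1.213 kg m⁻³.
N² = (g/ρ₀)·Δρ/Δz = g·(Δρ/ρ₀)/Δz = 9.81 × 1.1848 × 10⁻³ / 65 = 1.7881 × 10⁻⁴ s⁻².
N = √(1.7881 × 10⁻⁴) = 0.013372 rad s⁻¹ → T = 2π/N = 469.88 s = 7.8313 min ≈ 7.83 min.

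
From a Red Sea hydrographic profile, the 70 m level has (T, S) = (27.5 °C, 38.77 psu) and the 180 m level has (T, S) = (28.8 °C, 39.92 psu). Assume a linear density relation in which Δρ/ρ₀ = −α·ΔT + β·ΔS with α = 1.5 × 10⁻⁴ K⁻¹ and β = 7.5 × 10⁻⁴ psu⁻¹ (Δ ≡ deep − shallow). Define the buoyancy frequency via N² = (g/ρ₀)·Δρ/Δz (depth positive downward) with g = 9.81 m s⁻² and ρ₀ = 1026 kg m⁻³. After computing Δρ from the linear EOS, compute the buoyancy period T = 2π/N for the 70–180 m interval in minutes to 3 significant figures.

ΔT = +1.3 K, ΔS = +1.15 psu (deep − shallow).
Δρ/ρ₀ = −αΔT + βΔS = -1.95 × 10⁻⁴ + 8.625 × 10⁻⁴ = 6.675 × 10⁻⁴, so Δρ ≈ 0.6849 kg m⁻³.
N² = (g/ρ₀)·Δρ/Δz = g·(Δρ/ρ₀)/Δz = 9.81 × 6.675 × 10⁻⁴ / 110 = 5.9529 × 10⁻⁵ s⁻².
N = √(5.9529 × 10⁻⁵) = 7.7155 × 10⁻³ rad s⁻¹ → T = 2π/N = 814.36 s = 13.573 min ≈ 13.6 min.

13.6 min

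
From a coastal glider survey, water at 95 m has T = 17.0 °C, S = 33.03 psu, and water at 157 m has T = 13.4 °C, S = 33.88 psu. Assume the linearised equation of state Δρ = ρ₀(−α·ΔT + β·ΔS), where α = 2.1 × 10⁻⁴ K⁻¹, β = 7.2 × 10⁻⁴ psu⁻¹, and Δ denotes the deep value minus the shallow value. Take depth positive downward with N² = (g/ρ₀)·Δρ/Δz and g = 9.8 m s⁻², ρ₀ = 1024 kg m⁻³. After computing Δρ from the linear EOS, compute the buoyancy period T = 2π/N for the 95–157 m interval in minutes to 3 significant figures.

ΔT = -3.6 K, ΔS = +0.85 psu (deep − shallow).
Δρ/ρ₀ = −αΔT + βΔS = 7.56 × 10⁻⁴ + 6.12 × 10⁻⁴ = 1.368 × 10⁻³, so Δρ ≈ 1.401 kg m⁻³.
N² = (g/ρ₀)·Δρ/Δz = g·(Δρ/ρ₀)/Δz = 9.8 × 1.368 × 10⁻³ / 62 = 2.1623 × 10⁻⁴ s⁻².
N = √(2.1623 × 10⁻⁴) = 0.014705 rad s⁻¹ → T = 2π/N = 427.28 s = 7.1213 min ≈ 7.12 min.

7.12 min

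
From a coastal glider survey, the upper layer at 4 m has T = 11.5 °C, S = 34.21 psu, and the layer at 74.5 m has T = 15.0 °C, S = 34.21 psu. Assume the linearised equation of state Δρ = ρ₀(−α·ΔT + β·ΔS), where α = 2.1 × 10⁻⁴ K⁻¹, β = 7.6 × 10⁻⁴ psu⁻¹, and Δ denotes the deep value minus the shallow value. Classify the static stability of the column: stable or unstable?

unstable

ΔT = 15.0 − 11.5 = +3.5 K and ΔS = 34.21 − 34.21 = +0.00 psu (deep − shallow).
−αΔT = -7.35 × 10⁻⁴; βΔS = 0; sum Δρ/ρ₀ = -7.35 × 10⁻⁴.
Δρ/ρ₀ < 0, so Δρ < 0: deeper water is lighter → statically unstable; the column would overturn.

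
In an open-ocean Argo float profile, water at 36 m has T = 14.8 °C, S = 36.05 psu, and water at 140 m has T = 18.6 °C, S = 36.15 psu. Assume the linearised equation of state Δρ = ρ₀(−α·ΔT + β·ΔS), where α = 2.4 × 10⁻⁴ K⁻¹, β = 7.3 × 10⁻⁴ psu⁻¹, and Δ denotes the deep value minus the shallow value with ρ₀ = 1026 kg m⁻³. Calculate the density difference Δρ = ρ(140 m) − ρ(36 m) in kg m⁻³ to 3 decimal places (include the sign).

ΔT = +3.8 K, ΔS = +0.10 psu (deep − shallow).
Δρ/ρ₀ = −(2.4 × 10⁻⁴)(+3.8) + (7.3 × 10⁻⁴)(+0.10) = -8.39 × 10⁻⁴.
Δρ = 1026 × (-8.39 × 10⁻⁴) = -0.861 kg m⁻³.
Negative Δρ: lighter below, statically unstable.

-0.861 kg m⁻³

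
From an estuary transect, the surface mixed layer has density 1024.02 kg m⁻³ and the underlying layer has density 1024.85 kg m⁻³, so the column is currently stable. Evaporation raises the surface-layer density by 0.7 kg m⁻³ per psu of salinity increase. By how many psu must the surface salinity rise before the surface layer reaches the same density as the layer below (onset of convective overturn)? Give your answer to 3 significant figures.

Density deficit of the surface layer: 1024.85 − 1024.02 = 0.83 kg m⁻³.
Required change = 0.83 / 0.7 = 1.19 psu.

1.19 psu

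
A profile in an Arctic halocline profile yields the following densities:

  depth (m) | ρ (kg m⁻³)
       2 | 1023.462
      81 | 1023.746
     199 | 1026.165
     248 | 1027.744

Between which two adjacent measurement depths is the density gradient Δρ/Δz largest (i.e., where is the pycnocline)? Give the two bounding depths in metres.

Compute the density gradient over each adjacent pair:
  2–81 m: Δρ/Δz = 0.284/79 = 3.6 × 10⁻³ kg m⁻⁴
  81–199 m: Δρ/Δz = 2.419/118 = 0.021 kg m⁻⁴
  199–248 m: Δρ/Δz = 1.579/49 = 0.032 kg m⁻⁴
The largest gradient is in the 199–248 m interval — the pycnocline.

199–248 m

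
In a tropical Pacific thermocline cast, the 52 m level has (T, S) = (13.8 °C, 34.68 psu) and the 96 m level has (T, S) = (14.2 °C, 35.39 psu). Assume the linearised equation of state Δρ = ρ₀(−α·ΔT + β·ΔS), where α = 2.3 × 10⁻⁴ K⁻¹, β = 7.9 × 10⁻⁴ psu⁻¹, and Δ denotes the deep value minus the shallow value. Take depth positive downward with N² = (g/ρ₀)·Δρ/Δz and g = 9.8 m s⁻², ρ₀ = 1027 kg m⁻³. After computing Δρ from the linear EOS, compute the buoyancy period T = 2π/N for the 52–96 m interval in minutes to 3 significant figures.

10.2 min

ΔT = +0.4 K, ΔS = +0.71 psu (deep − shallow).
Δρ/ρ₀ = −αΔT + βΔS = -9.20 × 10⁻⁵ + 5.609 × 10⁻⁴ = 4.689 × 10⁻⁴, so Δρ ≈ 0.4816 kg m⁻³.
N² = (g/ρ₀)·Δρ/Δz = g·(Δρ/ρ₀)/Δz = 9.8 × 4.689 × 10⁻⁴ / 44 = 1.0444 × 10⁻⁴ s⁻².
N = √(1.0444 × 10⁻⁴) = 0.010220 rad s⁻¹ → T = 2π/N = 614.79 s = 10.246 min ≈ 10.2 min.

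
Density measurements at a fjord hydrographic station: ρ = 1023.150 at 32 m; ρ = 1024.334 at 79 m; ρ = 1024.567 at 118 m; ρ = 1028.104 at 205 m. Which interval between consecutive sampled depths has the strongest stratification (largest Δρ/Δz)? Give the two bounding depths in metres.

118–205 m

Compute the density gradient over each adjacent pair:
  32–79 m: Δρ/Δz = 1.184/47 = 0.025 kg m⁻⁴
  79–118 m: Δρ/Δz = 0.233/39 = 6.0 × 10⁻³ kg m⁻⁴
  118–205 m: Δρ/Δz = 3.537/87 = 0.041 kg m⁻⁴
The largest gradient is in the 118–205 m interval — the pycnocline.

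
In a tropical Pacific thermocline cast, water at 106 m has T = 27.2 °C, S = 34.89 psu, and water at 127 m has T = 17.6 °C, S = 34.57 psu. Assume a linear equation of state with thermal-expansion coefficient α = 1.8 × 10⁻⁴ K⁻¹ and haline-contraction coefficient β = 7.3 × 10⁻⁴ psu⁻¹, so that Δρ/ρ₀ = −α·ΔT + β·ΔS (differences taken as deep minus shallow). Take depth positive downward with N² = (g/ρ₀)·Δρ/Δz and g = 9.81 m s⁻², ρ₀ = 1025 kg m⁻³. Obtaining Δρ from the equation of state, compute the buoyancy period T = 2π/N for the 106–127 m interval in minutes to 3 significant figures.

3.96 min

ΔT = -9.6 K, ΔS = -0.32 psu (deep − shallow).
Δρ/ρ₀ = −αΔT + βΔS = 1.728 × 10⁻³ − 2.336 × 10⁻⁴ = 1.4944 × 10⁻³, so Δρ ≈ 1.532 kg m⁻³.
N² = (g/ρ₀)·Δρ/Δz = g·(Δρ/ρ₀)/Δz = 9.81 × 1.4944 × 10⁻³ / 21 = 6.9810 × 10⁻⁴ s⁻².
N = √(6.9810 × 10⁻⁴) = 0.026422 rad s⁻¹ → T = 2π/N = 237.80 s = 3.9633 min ≈ 3.96 min.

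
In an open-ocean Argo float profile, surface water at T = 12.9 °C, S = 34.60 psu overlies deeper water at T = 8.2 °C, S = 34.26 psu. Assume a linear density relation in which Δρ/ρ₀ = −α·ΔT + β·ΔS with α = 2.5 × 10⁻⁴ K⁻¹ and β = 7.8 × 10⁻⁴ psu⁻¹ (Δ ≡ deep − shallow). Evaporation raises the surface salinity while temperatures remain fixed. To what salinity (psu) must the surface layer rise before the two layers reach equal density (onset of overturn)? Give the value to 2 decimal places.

35.77 psu

Neutral buoyancy requires −α(T_deep − T_surf) + β(S_deep − S_surf′) = 0.
S_surf′ = S_deep − (α/β)·ΔT = 34.26 − (2.5 × 10⁻⁴/7.8 × 10⁻⁴)·(-4.7) = 35.7664 psu.
Increase required: 35.7664 − 34.60 = 1.1664 psu.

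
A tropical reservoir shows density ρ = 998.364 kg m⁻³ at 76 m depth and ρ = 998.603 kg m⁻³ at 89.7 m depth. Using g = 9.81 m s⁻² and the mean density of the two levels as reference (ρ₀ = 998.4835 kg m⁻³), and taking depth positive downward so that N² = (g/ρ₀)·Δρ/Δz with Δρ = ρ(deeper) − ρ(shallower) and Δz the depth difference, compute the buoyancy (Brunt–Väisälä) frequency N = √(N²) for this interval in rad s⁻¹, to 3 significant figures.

Δρ = 998.603 − 998.364 = 0.239 kg m⁻³ over Δz = 89.7 − 76 = 13.7 m.
N² = (9.81/998.4835) × (0.239/13.7) = 1.7140 × 10⁻⁴ s⁻².
N = √(1.7140 × 10⁻⁴) = 0.013092 rad s⁻¹ ≈ 0.0131 rad s⁻¹.

0.0131 rad s⁻¹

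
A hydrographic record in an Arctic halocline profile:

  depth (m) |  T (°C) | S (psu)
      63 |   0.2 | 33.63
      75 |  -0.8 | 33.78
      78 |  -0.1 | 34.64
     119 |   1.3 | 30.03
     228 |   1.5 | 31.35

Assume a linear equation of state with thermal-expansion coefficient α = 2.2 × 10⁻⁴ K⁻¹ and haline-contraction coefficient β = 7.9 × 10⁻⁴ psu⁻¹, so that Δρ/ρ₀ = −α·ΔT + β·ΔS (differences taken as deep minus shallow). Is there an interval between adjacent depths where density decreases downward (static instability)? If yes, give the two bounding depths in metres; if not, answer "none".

78–119 m

Evaluate Δρ/ρ₀ = −αΔT + βΔS across each adjacent pair:
  63–75 m: −αΔT+βΔS = −(2.2 × 10⁻⁴)(-1.0)+(7.9 × 10⁻⁴)(+0.15) = 3.4 × 10⁻⁴ → stable
  75–78 m: −αΔT+βΔS = −(2.2 × 10⁻⁴)(+0.7)+(7.9 × 10⁻⁴)(+0.86) = 5.3 × 10⁻⁴ → stable
  78–119 m: −αΔT+βΔS = −(2.2 × 10⁻⁴)(+1.4)+(7.9 × 10⁻⁴)(-4.61) = -3.9 × 10⁻³ → UNSTABLE
  119–228 m: −αΔT+βΔS = −(2.2 × 10⁻⁴)(+0.2)+(7.9 × 10⁻⁴)(+1.32) = 1.0 × 10⁻³ → stable
The 78–119 m interval has Δρ < 0: lighter water underlies denser water.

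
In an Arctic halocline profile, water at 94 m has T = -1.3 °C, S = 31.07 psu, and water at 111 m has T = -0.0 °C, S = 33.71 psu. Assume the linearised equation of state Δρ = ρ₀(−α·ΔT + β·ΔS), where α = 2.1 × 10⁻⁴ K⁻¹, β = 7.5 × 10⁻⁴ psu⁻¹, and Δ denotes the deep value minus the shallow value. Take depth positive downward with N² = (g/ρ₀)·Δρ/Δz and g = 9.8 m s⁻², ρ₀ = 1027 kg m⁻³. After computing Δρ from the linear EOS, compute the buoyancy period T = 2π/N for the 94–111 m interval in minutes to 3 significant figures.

3.34 min

ΔT = +1.3 K, ΔS = +2.64 psu (deep − shallow).
Δρ/ρ₀ = −αΔT + βΔS = -2.73 × 10⁻⁴ + 1.98 × 10⁻³ = 1.707 × 10⁻³, so Δρ ≈ 1.753 kg m⁻³.
N² = (g/ρ₀)·Δρ/Δz = g·(Δρ/ρ₀)/Δz = 9.8 × 1.707 × 10⁻³ / 17 = 9.8404 × 10⁻⁴ s⁻².
N = √(9.8404 × 10⁻⁴) = 0.031369 rad s⁻¹ → T = 2π/N = 200.30 s = 3.3383 min ≈ 3.34 min.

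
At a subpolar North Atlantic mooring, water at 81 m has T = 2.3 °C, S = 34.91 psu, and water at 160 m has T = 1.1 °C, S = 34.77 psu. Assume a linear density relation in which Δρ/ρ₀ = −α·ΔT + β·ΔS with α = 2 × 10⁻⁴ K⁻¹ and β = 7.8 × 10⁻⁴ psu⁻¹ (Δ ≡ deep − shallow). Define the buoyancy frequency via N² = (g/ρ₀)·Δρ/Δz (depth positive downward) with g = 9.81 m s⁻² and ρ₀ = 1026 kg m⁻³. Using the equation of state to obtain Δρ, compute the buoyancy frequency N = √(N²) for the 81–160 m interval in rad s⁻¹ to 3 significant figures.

4.03 × 10⁻³ rad s⁻¹

ΔT = -1.2 K, ΔS = -0.14 psu (deep − shallow).
Δρ/ρ₀ = −αΔT + βΔS = 2.40 × 10⁻⁴ − 1.092 × 10⁻⁴ = 1.308 × 10⁻⁴, so Δρ ≈ 0.1342 kg m⁻³.
N² = (g/ρ₀)·Δρ/Δz = g·(Δρ/ρ₀)/Δz = 9.81 × 1.308 × 10⁻⁴ / 79 = 1.6242 × 10⁻⁵ s⁻².
N = √(1.6242 × 10⁻⁵) = 4.0301 × 10⁻³ rad s⁻¹ ≈ 4.03 × 10⁻³ rad s⁻¹.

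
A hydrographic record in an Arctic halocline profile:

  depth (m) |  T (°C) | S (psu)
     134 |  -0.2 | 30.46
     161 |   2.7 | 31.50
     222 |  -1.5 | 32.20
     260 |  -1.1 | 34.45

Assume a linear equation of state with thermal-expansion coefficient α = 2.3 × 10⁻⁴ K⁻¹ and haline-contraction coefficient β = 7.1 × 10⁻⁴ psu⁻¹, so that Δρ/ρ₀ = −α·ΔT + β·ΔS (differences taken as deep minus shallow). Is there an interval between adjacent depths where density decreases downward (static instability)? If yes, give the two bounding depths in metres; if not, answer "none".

Evaluate Δρ/ρ₀ = −αΔT + βΔS across each adjacent pair:
  134–161 m: −αΔT+βΔS = −(2.3 × 10⁻⁴)(+2.9)+(7.1 × 10⁻⁴)(+1.04) = 7.1 × 10⁻⁵ → stable
  161–222 m: −αΔT+βΔS = −(2.3 × 10⁻⁴)(-4.2)+(7.1 × 10⁻⁴)(+0.70) = 1.5 × 10⁻³ → stable
  222–260 m: −αΔT+βΔS = −(2.3 × 10⁻⁴)(+0.4)+(7.1 × 10⁻⁴)(+2.25) = 1.5 × 10⁻³ → stable
Every interval has Δρ > 0: the column is stably stratified throughout.

none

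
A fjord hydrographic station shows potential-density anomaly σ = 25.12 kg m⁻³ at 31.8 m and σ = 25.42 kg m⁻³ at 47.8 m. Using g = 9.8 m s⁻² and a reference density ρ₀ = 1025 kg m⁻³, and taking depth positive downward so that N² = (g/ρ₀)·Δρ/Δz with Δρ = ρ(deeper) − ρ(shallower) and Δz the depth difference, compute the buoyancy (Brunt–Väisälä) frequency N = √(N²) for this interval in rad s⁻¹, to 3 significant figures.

Δρ = 1025.42 − 1025.12 = 0.30 kg m⁻³ over Δz = 47.8 − 31.8 = 16 m.
N² = (9.8/1025) × (0.30/16) = 1.7927 × 10⁻⁴ s⁻².
N = √(1.7927 × 10⁻⁴) = 0.013389 rad s⁻¹ ≈ 0.0134 rad s⁻¹.

0.0134 rad s⁻¹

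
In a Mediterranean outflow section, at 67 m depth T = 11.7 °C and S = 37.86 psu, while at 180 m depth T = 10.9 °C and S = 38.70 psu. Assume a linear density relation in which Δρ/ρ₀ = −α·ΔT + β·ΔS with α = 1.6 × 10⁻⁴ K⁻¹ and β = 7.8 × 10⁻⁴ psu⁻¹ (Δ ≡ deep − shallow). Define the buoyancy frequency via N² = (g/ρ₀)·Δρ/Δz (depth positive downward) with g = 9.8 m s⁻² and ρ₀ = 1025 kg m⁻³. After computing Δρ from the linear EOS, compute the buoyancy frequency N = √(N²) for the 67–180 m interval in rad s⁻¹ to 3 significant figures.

ΔT = -0.8 K, ΔS = +0.84 psu (deep − shallow).
Δρ/ρ₀ = −αΔT + βΔS = 1.28 × 10⁻⁴ + 6.552 × 10⁻⁴ = 7.832 × 10⁻⁴, so Δρ ≈ 0.8028 kg m⁻³.
N² = (g/ρ₀)·Δρ/Δz = g·(Δρ/ρ₀)/Δz = 9.8 × 7.832 × 10⁻⁴ / 113 = 6.7924 × 10⁻⁵ s⁻².
N = √(6.7924 × 10⁻⁵) = 8.2416 × 10⁻³ rad s⁻¹ ≈ 8.24 × 10⁻³ rad s⁻¹.

8.24 × 10⁻³ rad s⁻¹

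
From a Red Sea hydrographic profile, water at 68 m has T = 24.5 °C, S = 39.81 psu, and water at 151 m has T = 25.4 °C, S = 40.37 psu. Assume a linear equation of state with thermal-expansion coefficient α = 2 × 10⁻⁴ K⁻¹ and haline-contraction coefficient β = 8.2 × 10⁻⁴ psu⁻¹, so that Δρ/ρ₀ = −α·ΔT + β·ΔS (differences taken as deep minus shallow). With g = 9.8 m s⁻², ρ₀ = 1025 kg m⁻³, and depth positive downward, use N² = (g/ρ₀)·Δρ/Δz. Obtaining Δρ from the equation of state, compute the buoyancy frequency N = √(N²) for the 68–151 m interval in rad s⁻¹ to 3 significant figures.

5.74 × 10⁻³ rad s⁻¹

ΔT = +0.9 K, ΔS = +0.56 psu (deep − shallow).
Δρ/ρ₀ = −αΔT + βΔS = -1.80 × 10⁻⁴ + 4.592 × 10⁻⁴ = 2.792 × 10⁻⁴, so Δρ ≈ 0.2862 kg m⁻³.
N² = (g/ρ₀)·Δρ/Δz = g·(Δρ/ρ₀)/Δz = 9.8 × 2.792 × 10⁻⁴ / 83 = 3.2966 × 10⁻⁵ s⁻².
N = √(3.2966 × 10⁻⁵) = 5.7416 × 10⁻³ rad s⁻¹ ≈ 5.74 × 10⁻³ rad s⁻¹.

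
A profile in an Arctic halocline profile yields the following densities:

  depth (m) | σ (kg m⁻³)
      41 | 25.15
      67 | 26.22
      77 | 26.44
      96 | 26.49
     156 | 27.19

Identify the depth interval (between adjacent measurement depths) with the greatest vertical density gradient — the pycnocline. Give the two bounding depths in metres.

41–67 m

Compute the density gradient over each adjacent pair:
  41–67 m: Δρ/Δz = 1.07/26 = 0.041 kg m⁻⁴
  67–77 m: Δρ/Δz = 0.22/10 = 0.022 kg m⁻⁴
  77–96 m: Δρ/Δz = 0.05/19 = 2.6 × 10⁻³ kg m⁻⁴
  96–156 m: Δρ/Δz = 0.70/60 = 0.012 kg m⁻⁴
The largest gradient is in the 41–67 m interval — the pycnocline.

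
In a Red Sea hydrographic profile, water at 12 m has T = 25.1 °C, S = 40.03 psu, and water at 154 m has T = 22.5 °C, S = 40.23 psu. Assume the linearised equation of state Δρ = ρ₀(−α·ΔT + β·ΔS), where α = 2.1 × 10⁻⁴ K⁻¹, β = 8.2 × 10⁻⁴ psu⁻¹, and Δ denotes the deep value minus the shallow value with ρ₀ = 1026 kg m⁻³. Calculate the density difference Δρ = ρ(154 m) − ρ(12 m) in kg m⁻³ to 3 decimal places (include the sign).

+0.728 kg m⁻³

ΔT = -2.6 K, ΔS = +0.20 psu (deep − shallow).
Δρ/ρ₀ = −(2.1 × 10⁻⁴)(-2.6) + (8.2 × 10⁻⁴)(+0.20) = 7.10 × 10⁻⁴.
Δρ = 1026 × (7.10 × 10⁻⁴) = +0.728 kg m⁻³.
Positive Δρ: denser below, stable.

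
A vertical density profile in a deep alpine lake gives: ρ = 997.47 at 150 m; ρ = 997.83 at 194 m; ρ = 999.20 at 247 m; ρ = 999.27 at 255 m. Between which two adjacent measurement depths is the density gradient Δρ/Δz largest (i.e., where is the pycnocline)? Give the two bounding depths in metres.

194–247 m

Compute the density gradient over each adjacent pair:
  150–194 m: Δρ/Δz = 0.36/44 = 8.2 × 10⁻³ kg m⁻⁴
  194–247 m: Δρ/Δz = 1.37/53 = 0.026 kg m⁻⁴
  247–255 m: Δρ/Δz = 0.07/8 = 8.8 × 10⁻³ kg m⁻⁴
The largest gradient is in the 194–247 m interval — the pycnocline.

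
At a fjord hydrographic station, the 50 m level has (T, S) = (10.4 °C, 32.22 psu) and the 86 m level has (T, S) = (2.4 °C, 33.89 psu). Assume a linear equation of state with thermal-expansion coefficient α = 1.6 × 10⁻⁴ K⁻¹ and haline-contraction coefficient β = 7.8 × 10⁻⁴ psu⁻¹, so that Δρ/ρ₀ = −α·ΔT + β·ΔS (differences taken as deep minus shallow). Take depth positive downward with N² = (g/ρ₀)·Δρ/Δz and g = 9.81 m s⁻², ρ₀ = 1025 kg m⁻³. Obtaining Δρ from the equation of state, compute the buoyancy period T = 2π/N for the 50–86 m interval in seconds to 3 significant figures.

237 s

ΔT = -8.0 K, ΔS = +1.67 psu (deep − shallow).
Δρ/ρ₀ = −αΔT + βΔS = 1.28 × 10⁻³ + 1.3026 × 10⁻³ = 2.5826 × 10⁻³, so Δρ ≈ 2.647 kg m⁻³.
N² = (g/ρ₀)·Δρ/Δz = g·(Δρ/ρ₀)/Δz = 9.81 × 2.5826 × 10⁻³ / 36 = 7.0376 × 10⁻⁴ s⁻².
N = √(7.0376 × 10⁻⁴) = 0.026528 rad s⁻¹ → T = 2π/N = 236.85 s ≈ 237 s.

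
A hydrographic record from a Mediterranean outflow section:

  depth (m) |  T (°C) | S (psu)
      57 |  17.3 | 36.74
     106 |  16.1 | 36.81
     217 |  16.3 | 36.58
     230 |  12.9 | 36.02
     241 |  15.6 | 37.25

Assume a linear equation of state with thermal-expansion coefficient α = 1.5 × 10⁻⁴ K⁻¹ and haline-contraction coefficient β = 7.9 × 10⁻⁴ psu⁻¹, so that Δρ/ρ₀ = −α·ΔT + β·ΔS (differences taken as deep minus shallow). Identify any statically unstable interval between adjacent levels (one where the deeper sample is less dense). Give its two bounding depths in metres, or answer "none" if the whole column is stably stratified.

Evaluate Δρ/ρ₀ = −αΔT + βΔS across each adjacent pair:
  57–106 m: −αΔT+βΔS = −(1.5 × 10⁻⁴)(-1.2)+(7.9 × 10⁻⁴)(+0.07) = 2.4 × 10⁻⁴ → stable
  106–217 m: −αΔT+βΔS = −(1.5 × 10⁻⁴)(+0.2)+(7.9 × 10⁻⁴)(-0.23) = -2.1 × 10⁻⁴ → UNSTABLE
  217–230 m: −αΔT+βΔS = −(1.5 × 10⁻⁴)(-3.4)+(7.9 × 10⁻⁴)(-0.56) = 6.8 × 10⁻⁵ → stable
  230–241 m: −αΔT+βΔS = −(1.5 × 10⁻⁴)(+2.7)+(7.9 × 10⁻⁴)(+1.23) = 5.7 × 10⁻⁴ → stable
The 106–217 m interval has Δρ < 0: lighter water underlies denser water.

106–217 m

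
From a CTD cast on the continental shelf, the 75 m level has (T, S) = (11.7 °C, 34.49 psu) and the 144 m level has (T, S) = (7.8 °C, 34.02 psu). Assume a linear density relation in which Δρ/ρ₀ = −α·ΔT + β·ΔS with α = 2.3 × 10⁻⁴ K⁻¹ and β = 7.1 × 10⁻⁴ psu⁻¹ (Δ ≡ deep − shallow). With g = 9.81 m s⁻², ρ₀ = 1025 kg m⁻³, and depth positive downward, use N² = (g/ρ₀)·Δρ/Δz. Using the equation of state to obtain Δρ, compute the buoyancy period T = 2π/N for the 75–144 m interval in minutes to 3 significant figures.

11.7 min

ΔT = -3.9 K, ΔS = -0.47 psu (deep − shallow).
Δρ/ρ₀ = −αΔT + βΔS = 8.97 × 10⁻⁴ − 3.337 × 10⁻⁴ = 5.633 × 10⁻⁴, so Δρ ≈ 0.5774 kg m⁻³.
N² = (g/ρ₀)·Δρ/Δz = g·(Δρ/ρ₀)/Δz = 9.81 × 5.633 × 10⁻⁴ / 69 = 8.0087 × 10⁻⁵ s⁻².
N = √(8.0087 × 10⁻⁵) = 8.9491 × 10⁻³ rad s⁻¹ → T = 2π/N = 702.10 s = 11.702 min ≈ 11.7 min.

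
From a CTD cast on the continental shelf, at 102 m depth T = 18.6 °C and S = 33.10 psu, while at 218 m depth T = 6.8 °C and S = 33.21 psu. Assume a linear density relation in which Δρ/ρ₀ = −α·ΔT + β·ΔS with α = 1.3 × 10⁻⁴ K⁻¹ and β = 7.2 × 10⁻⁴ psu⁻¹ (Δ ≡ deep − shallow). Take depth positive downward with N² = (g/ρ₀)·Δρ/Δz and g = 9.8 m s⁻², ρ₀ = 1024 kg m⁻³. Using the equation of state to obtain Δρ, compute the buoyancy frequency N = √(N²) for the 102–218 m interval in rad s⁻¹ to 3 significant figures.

ΔT = -11.8 K, ΔS = +0.11 psu (deep − shallow).
Δρ/ρ₀ = −αΔT + βΔS = 1.534 × 10⁻³ + 7.92 × 10⁻⁵ = 1.6132 × 10⁻³, so Δρ ≈ 1.652 kg m⁻³.
N² = (g/ρ₀)·Δρ/Δz = g·(Δρ/ρ₀)/Δz = 9.8 × 1.6132 × 10⁻³ / 116 = 1.3629 × 10⁻⁴ s⁻².
N = √(1.3629 × 10⁻⁴) = 0.011674 rad s⁻¹ ≈ 0.0117 rad s⁻¹.

0.0117 rad s⁻¹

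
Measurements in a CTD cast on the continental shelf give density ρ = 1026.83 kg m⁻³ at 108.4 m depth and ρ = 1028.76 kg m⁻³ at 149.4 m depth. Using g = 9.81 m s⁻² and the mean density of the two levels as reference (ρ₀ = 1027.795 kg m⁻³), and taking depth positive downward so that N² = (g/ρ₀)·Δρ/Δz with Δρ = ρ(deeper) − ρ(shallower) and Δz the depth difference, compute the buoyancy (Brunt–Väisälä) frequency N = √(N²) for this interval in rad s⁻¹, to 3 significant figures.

0.0212 rad s⁻¹

Δρ = 1028.76 − 1026.83 = 1.93 kg m⁻³ over Δz = 149.4 − 108.4 = 41 m.
N² = (9.81/1027.795) × (1.93/41) = 4.4930 × 10⁻⁴ s⁻².
N = √(4.4930 × 10⁻⁴) = 0.021197 rad s⁻¹ ≈ 0.0212 rad s⁻¹.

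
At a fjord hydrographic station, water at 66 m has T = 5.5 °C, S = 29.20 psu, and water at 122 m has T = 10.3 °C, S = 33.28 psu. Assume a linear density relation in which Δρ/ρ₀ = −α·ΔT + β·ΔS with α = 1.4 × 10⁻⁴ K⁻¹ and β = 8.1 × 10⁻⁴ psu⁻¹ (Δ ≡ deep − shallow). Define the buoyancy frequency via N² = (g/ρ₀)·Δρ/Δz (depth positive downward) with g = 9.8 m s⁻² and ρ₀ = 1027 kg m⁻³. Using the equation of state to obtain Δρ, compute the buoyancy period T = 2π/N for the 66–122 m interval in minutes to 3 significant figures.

4.88 min

ΔT = +4.8 K, ΔS = +4.08 psu (deep − shallow).
Δρ/ρ₀ = −αΔT + βΔS = -6.72 × 10⁻⁴ + 3.3048 × 10⁻³ = 2.6328 × 10⁻³, so Δρ ≈ 2.704 kg m⁻³.
N² = (g/ρ₀)·Δρ/Δz = g·(Δρ/ρ₀)/Δz = 9.8 × 2.6328 × 10⁻³ / 56 = 4.6074 × 10⁻⁴ s⁻².
N = √(4.6074 × 10⁻⁴) = 0.021465 rad s⁻¹ → T = 2π/N = 292.72 s = 4.8787 min ≈ 4.88 min.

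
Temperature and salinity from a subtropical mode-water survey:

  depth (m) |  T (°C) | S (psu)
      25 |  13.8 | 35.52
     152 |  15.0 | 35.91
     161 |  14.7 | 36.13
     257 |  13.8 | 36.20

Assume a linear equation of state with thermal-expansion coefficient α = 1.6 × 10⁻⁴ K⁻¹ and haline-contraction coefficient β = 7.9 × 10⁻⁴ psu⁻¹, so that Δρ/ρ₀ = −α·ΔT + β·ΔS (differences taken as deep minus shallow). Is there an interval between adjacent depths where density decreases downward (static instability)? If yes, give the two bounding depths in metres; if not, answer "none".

none

Evaluate Δρ/ρ₀ = −αΔT + βΔS across each adjacent pair:
  25–152 m: −αΔT+βΔS = −(1.6 × 10⁻⁴)(+1.2)+(7.9 × 10⁻⁴)(+0.39) = 1.2 × 10⁻⁴ → stable
  152–161 m: −αΔT+βΔS = −(1.6 × 10⁻⁴)(-0.3)+(7.9 × 10⁻⁴)(+0.22) = 2.2 × 10⁻⁴ → stable
  161–257 m: −αΔT+βΔS = −(1.6 × 10⁻⁴)(-0.9)+(7.9 × 10⁻⁴)(+0.07) = 2.0 × 10⁻⁴ → stable
Every interval has Δρ > 0: the column is stably stratified throughout.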